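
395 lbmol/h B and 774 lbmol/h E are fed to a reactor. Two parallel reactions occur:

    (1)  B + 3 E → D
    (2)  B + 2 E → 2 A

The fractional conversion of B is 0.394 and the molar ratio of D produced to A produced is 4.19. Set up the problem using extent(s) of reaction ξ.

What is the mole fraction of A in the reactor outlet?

0.0451

Conversion of B: B consumed = 0.394 × 395 = 155.6 lbmol/h = 1ξ₁ + 1ξ₂.
Selectivity: 1ξ₁ / (2ξ₂) = 4.19 → ξ₁ = 8.38 ξ₂.
Substitute: (1·8.38 + 1) ξ₂ = 155.6 → ξ₂ = 16.59 lbmol/h, ξ₁ = 139 lbmol/h.
Outlet amounts (n = n₀ + Σ ν·ξ):
  B: 395 − 1(139) − 1(16.59) = 239.4
  E: 774 − 3(139) − 2(16.59) = 323.7
  D: 0 + 1(139) = 139
  A: 0 + 2(16.59) = 33.18
Total out = 735.3 lbmol/h; y_A = 33.18 / 735.3 = 0.04513.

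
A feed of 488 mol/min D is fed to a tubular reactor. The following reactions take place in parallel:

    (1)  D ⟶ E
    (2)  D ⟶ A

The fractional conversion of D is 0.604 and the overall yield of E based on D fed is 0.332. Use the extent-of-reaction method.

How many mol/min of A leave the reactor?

Yield of E: 1ξ₁ / 488 = 0.332 → ξ₁ = 162 mol/min.
Conversion of D: 1ξ₁ + 1ξ₂ = 0.604 × 488 = 294.8 → ξ₂ = 132.7 mol/min.
Outlet amounts (n = n₀ + Σ ν·ξ):
  D: 488 − 1(162) − 1(132.7) = 193.2
  E: 0 + 1(162) = 162
  A: 0 + 1(132.7) = 132.7

133 mol/min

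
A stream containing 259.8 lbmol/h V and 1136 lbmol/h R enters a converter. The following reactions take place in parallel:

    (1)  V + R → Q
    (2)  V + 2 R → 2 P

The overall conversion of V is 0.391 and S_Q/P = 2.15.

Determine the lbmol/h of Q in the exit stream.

82.4 lbmol/h

Conversion of V: V consumed = 0.391 × 259.8 = 101.6 lbmol/h = 1ξ₁ + 1ξ₂.
Selectivity: 1ξ₁ / (2ξ₂) = 2.15 → ξ₁ = 4.3 ξ₂.
Substitute: (1·4.3 + 1) ξ₂ = 101.6 → ξ₂ = 19.17 lbmol/h, ξ₁ = 82.42 lbmol/h.
Outlet amounts (n = n₀ + Σ ν·ξ):
  V: 259.8 − 1(82.42) − 1(19.17) = 158.2
  R: 1136 − 1(82.42) − 2(19.17) = 1015
  Q: 0 + 1(82.42) = 82.42
  P: 0 + 2(19.17) = 38.33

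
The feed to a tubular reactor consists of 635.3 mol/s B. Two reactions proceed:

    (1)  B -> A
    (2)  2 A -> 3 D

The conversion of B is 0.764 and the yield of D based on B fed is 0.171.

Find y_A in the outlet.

Conversion of B: B consumed = 1ξ₁ = 0.764 × 635.3 → ξ₁ = 485.4 mol/s.
Yield of D: 3ξ₂ / 635.3 = 0.171 → ξ₂ = 36.21 mol/s.
Outlet amounts (n = n₀ + Σ ν·ξ):
  B: 635.3 − 1(485.4) = 149.9
  A: 0 + 1(485.4) − 2(36.21) = 412.9
  D: 0 + 3(36.21) = 108.6
Total out = 671.5 mol/s; y_A = 412.9 / 671.5 = 0.6149.

0.615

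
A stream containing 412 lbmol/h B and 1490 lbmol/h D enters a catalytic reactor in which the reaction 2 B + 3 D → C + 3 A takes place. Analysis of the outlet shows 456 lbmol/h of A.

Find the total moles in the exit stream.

1750 lbmol/h

For A: n = n₀ + 3ξ → 456 = 0 + 3ξ, giving ξ = 152 lbmol/h.
Outlet amounts (n = n₀ + ν ξ):
  B: 412 − 2(152) = 108
  D: 1490 − 3(152) = 1034
  C: 0 + 1(152) = 152
  A: 0 + 3(152) = 456
Total out = 108 + 1034 + 152 + 456 = 1750 lbmol/h.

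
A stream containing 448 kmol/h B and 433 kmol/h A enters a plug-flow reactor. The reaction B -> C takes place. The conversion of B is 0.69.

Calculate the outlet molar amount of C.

309 kmol/h

B reacted = 0.69 × 448 = 309.1 kmol/h; ν_B = −1, so ξ = 309.1/1 = 309.1 kmol/h.
Outlet amounts (n = n₀ + ν ξ):
  B: 448 − 1(309.1) = 138.9
  C: 0 + 1(309.1) = 309.1
  A: 433 (inert)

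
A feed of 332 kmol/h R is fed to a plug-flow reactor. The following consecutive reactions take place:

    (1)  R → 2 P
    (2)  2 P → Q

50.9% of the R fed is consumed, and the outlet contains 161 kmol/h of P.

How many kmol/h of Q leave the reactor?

Conversion of R: R consumed = 1ξ₁ = 0.509 × 332 → ξ₁ = 169 kmol/h.
P balance: n_P = 0 + 2ξ₁ − 2ξ₂ = 161 → ξ₂ = (2·169 − 161)/2 = 88.49 kmol/h.
Outlet amounts (n = n₀ + Σ ν·ξ):
  R: 332 − 1(169) = 163
  P: 0 + 2(169) − 2(88.49) = 161
  Q: 0 + 1(88.49) = 88.49

88.5 kmol/h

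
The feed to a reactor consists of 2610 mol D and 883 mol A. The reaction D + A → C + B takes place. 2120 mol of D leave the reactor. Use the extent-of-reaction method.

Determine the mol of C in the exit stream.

For D: n = n₀ − 1ξ → 2120 = 2610 − 1ξ, giving ξ = 490 mol.
Outlet amounts (n = n₀ + ν ξ):
  D: 2610 − 1(490) = 2120
  A: 883 − 1(490) = 393
  C: 0 + 1(490) = 490
  B: 0 + 1(490) = 490

490 mol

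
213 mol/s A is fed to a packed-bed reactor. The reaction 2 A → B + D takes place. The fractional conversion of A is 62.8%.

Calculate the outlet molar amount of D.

66.9 mol/s

A reacted = 0.628 × 213 = 133.8 mol/s; ν_A = −2, so ξ = 133.8/2 = 66.88 mol/s.
Outlet amounts (n = n₀ + ν ξ):
  A: 213 − 2(66.88) = 79.24
  B: 0 + 1(66.88) = 66.88
  D: 0 + 1(66.88) = 66.88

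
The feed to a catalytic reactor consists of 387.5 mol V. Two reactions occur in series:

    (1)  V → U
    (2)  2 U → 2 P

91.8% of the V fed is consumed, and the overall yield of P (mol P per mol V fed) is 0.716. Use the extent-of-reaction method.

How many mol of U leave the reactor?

Conversion of V: V consumed = 1ξ₁ = 0.918 × 387.5 → ξ₁ = 355.7 mol.
Yield of P: 2ξ₂ / 387.5 = 0.716 → ξ₂ = 138.7 mol.
Outlet amounts (n = n₀ + Σ ν·ξ):
  V: 387.5 − 1(355.7) = 31.77
  U: 0 + 1(355.7) − 2(138.7) = 78.28
  P: 0 + 2(138.7) = 277.4

78.3 mol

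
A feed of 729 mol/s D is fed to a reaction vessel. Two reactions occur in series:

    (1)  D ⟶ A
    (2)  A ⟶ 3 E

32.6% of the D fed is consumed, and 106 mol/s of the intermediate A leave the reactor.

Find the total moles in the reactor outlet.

Conversion of D: D consumed = 1ξ₁ = 0.326 × 729 → ξ₁ = 237.7 mol/s.
A balance: n_A = 0 + 1ξ₁ − 1ξ₂ = 106 → ξ₂ = (1·237.7 − 106)/1 = 131.7 mol/s.
Outlet amounts (n = n₀ + Σ ν·ξ):
  D: 729 − 1(237.7) = 491.3
  A: 0 + 1(237.7) − 1(131.7) = 106
  E: 0 + 3(131.7) = 395
Total out = 491.3 + 106 + 395 = 992.3 mol/s.

992 mol/s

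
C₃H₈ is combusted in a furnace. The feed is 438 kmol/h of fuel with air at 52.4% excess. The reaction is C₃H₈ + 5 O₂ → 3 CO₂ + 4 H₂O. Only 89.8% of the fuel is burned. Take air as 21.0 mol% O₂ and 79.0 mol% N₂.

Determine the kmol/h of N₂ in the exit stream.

Stoichiometric O₂ = 5 × 438 = 2190 kmol/h; O₂ fed = 2190 × 1.524 = 3338 kmol/h.
N₂ fed = 3338 × 79/21 = 12560 kmol/h.
Fuel reacted = 0.898 × 438 → ξ = 393.3 kmol/h.
Outlet (n = n₀ + ν ξ):
  C₃H₈: 438 − 1(393.3) = 44.68
  O₂: 3338 − 5(393.3) = 1371
  N₂: 12560 (inert)
  CO₂: 0 + 3(393.3) = 1180
  H₂O: 0 + 4(393.3) = 1573

12600 kmol/h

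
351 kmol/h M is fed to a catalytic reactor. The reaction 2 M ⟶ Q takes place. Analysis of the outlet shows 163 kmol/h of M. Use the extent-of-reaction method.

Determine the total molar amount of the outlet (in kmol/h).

257 kmol/h

For M: n = n₀ − 2ξ → 163 = 351 − 2ξ, giving ξ = 94 kmol/h.
Outlet amounts (n = n₀ + ν ξ):
  M: 351 − 2(94) = 163
  Q: 0 + 1(94) = 94
Total out = 163 + 94 = 257 kmol/h.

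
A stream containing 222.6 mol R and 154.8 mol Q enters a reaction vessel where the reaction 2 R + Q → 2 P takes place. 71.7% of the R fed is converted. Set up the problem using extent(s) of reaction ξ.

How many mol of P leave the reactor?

160 mol

R reacted = 0.717 × 222.6 = 159.6 mol; ν_R = −2, so ξ = 159.6/2 = 79.8 mol.
Outlet amounts (n = n₀ + ν ξ):
  R: 222.6 − 2(79.8) = 63
  Q: 154.8 − 1(79.8) = 75
  P: 0 + 2(79.8) = 159.6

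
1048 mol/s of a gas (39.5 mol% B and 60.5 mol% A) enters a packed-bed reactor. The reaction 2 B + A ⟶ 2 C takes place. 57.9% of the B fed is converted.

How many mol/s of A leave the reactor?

514 mol/s

B reacted = 0.579 × 414 = 239.7 mol/s; ν_B = −2, so ξ = 239.7/2 = 119.8 mol/s.
Outlet amounts (n = n₀ + ν ξ):
  B: 414 − 2(119.8) = 174.3
  A: 634 − 1(119.8) = 514.2
  C: 0 + 2(119.8) = 239.7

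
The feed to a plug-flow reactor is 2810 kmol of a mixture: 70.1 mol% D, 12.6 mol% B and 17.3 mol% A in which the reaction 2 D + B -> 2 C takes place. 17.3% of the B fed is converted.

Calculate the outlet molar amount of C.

B reacted = 0.173 × 354.1 = 61.25 kmol; ν_B = −1, so ξ = 61.25/1 = 61.25 kmol.
Outlet amounts (n = n₀ + ν ξ):
  D: 1970 − 2(61.25) = 1847
  B: 354.1 − 1(61.25) = 292.8
  C: 0 + 2(61.25) = 122.5
  A: 486.1 (inert)

123 kmol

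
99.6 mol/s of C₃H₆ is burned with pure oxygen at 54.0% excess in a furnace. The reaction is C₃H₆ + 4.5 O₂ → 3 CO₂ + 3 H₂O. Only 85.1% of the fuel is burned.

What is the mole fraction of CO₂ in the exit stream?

0.306

Stoichiometric O₂ = 4.5 × 99.6 = 448.2 mol/s; O₂ fed = 448.2 × 1.540 = 690.2 mol/s.
Fuel reacted = 0.851 × 99.6 → ξ = 84.76 mol/s.
Outlet (n = n₀ + ν ξ):
  C₃H₆: 99.6 − 1(84.76) = 14.84
  O₂: 690.2 − 4.5(84.76) = 308.8
  CO₂: 0 + 3(84.76) = 254.3
  H₂O: 0 + 3(84.76) = 254.3
Total out = 832.2 mol/s; y_CO₂ = 254.3 / 832.2 = 0.3055.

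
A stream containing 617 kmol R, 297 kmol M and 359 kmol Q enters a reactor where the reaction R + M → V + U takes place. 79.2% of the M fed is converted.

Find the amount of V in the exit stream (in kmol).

M reacted = 0.792 × 297 = 235.2 kmol; ν_M = −1, so ξ = 235.2/1 = 235.2 kmol.
Outlet amounts (n = n₀ + ν ξ):
  R: 617 − 1(235.2) = 381.8
  M: 297 − 1(235.2) = 61.78
  V: 0 + 1(235.2) = 235.2
  U: 0 + 1(235.2) = 235.2
  Q: 359 (inert)

235 kmol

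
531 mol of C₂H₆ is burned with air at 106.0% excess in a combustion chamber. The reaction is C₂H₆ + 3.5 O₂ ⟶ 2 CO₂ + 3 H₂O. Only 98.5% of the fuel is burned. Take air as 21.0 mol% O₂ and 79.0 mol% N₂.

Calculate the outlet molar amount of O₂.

Stoichiometric O₂ = 3.5 × 531 = 1858 mol; O₂ fed = 1858 × 2.060 = 3829 mol.
N₂ fed = 3829 × 79/21 = 14400 mol.
Fuel reacted = 0.985 × 531 → ξ = 523 mol.
Outlet (n = n₀ + ν ξ):
  C₂H₆: 531 − 1(523) = 7.965
  O₂: 3829 − 3.5(523) = 1998
  N₂: 14400 (inert)
  CO₂: 0 + 2(523) = 1046
  H₂O: 0 + 3(523) = 1569

2000 mol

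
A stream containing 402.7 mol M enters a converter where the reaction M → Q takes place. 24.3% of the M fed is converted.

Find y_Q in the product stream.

0.243

M reacted = 0.243 × 402.7 = 97.86 mol; ν_M = −1, so ξ = 97.86/1 = 97.86 mol.
Outlet amounts (n = n₀ + ν ξ):
  M: 402.7 − 1(97.86) = 304.8
  Q: 0 + 1(97.86) = 97.86
Total out = 402.7 mol; y_Q = 97.86 / 402.7 = 0.243.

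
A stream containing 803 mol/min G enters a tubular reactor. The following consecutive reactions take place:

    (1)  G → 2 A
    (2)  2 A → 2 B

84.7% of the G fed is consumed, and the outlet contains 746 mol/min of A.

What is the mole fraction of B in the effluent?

0.414

Conversion of G: G consumed = 1ξ₁ = 0.847 × 803 → ξ₁ = 680.1 mol/min.
A balance: n_A = 0 + 2ξ₁ − 2ξ₂ = 746 → ξ₂ = (2·680.1 − 746)/2 = 307.1 mol/min.
Outlet amounts (n = n₀ + Σ ν·ξ):
  G: 803 − 1(680.1) = 122.9
  A: 0 + 2(680.1) − 2(307.1) = 746
  B: 0 + 2(307.1) = 614.3
Total out = 1483 mol/min; y_B = 614.3 / 1483 = 0.4142.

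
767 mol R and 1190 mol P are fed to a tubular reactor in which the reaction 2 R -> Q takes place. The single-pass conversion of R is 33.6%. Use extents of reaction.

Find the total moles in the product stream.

R reacted = 0.336 × 767 = 257.7 mol; ν_R = −2, so ξ = 257.7/2 = 128.9 mol.
Outlet amounts (n = n₀ + ν ξ):
  R: 767 − 2(128.9) = 509.3
  Q: 0 + 1(128.9) = 128.9
  P: 1190 (inert)
Total out = 509.3 + 128.9 + 1190 = 1828 mol.

1830 mol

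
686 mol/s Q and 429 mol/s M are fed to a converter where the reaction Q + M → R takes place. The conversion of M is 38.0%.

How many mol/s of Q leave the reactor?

523 mol/s

M reacted = 0.38 × 429 = 163 mol/s; ν_M = −1, so ξ = 163/1 = 163 mol/s.
Outlet amounts (n = n₀ + ν ξ):
  Q: 686 − 1(163) = 523
  M: 429 − 1(163) = 266
  R: 0 + 1(163) = 163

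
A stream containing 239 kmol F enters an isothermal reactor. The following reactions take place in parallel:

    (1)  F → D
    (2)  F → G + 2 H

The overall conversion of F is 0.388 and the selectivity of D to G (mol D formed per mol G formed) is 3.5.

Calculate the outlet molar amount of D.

72.1 kmol

Conversion of F: F consumed = 0.388 × 239 = 92.73 kmol = 1ξ₁ + 1ξ₂.
Selectivity: 1ξ₁ / (1ξ₂) = 3.5 → ξ₁ = 3.5 ξ₂.
Substitute: (1·3.5 + 1) ξ₂ = 92.73 → ξ₂ = 20.61 kmol, ξ₁ = 72.12 kmol.
Outlet amounts (n = n₀ + Σ ν·ξ):
  F: 239 − 1(72.12) − 1(20.61) = 146.3
  D: 0 + 1(72.12) = 72.12
  G: 0 + 1(20.61) = 20.61
  H: 0 + 2(20.61) = 41.21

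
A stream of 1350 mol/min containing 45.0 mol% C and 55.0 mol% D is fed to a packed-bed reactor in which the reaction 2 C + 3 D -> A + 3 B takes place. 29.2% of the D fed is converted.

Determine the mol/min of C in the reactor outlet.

D reacted = 0.292 × 742.5 = 216.8 mol/min; ν_D = −3, so ξ = 216.8/3 = 72.27 mol/min.
Outlet amounts (n = n₀ + ν ξ):
  C: 607.5 − 2(72.27) = 463
  D: 742.5 − 3(72.27) = 525.7
  A: 0 + 1(72.27) = 72.27
  B: 0 + 3(72.27) = 216.8

463 mol/min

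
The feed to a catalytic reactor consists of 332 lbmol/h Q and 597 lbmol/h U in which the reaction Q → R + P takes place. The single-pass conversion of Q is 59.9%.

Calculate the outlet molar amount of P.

199 lbmol/h

Q reacted = 0.599 × 332 = 198.9 lbmol/h; ν_Q = −1, so ξ = 198.9/1 = 198.9 lbmol/h.
Outlet amounts (n = n₀ + ν ξ):
  Q: 332 − 1(198.9) = 133.1
  R: 0 + 1(198.9) = 198.9
  P: 0 + 1(198.9) = 198.9
  U: 597 (inert)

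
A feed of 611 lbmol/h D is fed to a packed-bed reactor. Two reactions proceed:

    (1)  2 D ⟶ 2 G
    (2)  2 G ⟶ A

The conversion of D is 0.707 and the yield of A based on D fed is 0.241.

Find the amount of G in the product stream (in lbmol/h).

Conversion of D: D consumed = 2ξ₁ = 0.707 × 611 → ξ₁ = 216 lbmol/h.
Yield of A: 1ξ₂ / 611 = 0.241 → ξ₂ = 147.3 lbmol/h.
Outlet amounts (n = n₀ + Σ ν·ξ):
  D: 611 − 2(216) = 179
  G: 0 + 2(216) − 2(147.3) = 137.5
  A: 0 + 1(147.3) = 147.3

137 lbmol/h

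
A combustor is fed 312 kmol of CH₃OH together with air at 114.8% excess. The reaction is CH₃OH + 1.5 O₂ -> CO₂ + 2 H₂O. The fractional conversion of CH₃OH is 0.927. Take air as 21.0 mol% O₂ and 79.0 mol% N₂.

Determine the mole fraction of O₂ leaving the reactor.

0.109

Stoichiometric O₂ = 1.5 × 312 = 468 kmol; O₂ fed = 468 × 2.148 = 1005 kmol.
N₂ fed = 1005 × 79/21 = 3782 kmol.
Fuel reacted = 0.927 × 312 → ξ = 289.2 kmol.
Outlet (n = n₀ + ν ξ):
  CH₃OH: 312 − 1(289.2) = 22.78
  O₂: 1005 − 1.5(289.2) = 571.4
  N₂: 3782 (inert)
  CO₂: 0 + 1(289.2) = 289.2
  H₂O: 0 + 2(289.2) = 578.4
Total out = 5244 kmol; y_O₂ = 571.4 / 5244 = 0.109.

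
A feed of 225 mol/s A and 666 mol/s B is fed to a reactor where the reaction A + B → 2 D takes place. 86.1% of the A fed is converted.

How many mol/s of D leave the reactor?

A reacted = 0.861 × 225 = 193.7 mol/s; ν_A = −1, so ξ = 193.7/1 = 193.7 mol/s.
Outlet amounts (n = n₀ + ν ξ):
  A: 225 − 1(193.7) = 31.28
  B: 666 − 1(193.7) = 472.3
  D: 0 + 2(193.7) = 387.4

387 mol/s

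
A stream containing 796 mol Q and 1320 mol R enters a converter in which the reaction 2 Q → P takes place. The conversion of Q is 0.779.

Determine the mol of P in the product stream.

310 mol

Q reacted = 0.779 × 796 = 620.1 mol; ν_Q = −2, so ξ = 620.1/2 = 310 mol.
Outlet amounts (n = n₀ + ν ξ):
  Q: 796 − 2(310) = 175.9
  P: 0 + 1(310) = 310
  R: 1320 (inert)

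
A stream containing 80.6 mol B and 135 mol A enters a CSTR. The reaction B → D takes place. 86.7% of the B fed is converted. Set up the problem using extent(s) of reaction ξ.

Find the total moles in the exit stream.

B reacted = 0.867 × 80.6 = 69.88 mol; ν_B = −1, so ξ = 69.88/1 = 69.88 mol.
Outlet amounts (n = n₀ + ν ξ):
  B: 80.6 − 1(69.88) = 10.72
  D: 0 + 1(69.88) = 69.88
  A: 135 (inert)
Total out = 10.72 + 69.88 + 135 = 215.6 mol.

216 mol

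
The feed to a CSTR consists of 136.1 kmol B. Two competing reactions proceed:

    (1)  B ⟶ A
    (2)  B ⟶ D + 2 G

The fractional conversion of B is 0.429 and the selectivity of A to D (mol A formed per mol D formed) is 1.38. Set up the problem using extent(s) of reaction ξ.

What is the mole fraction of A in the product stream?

Conversion of B: B consumed = 0.429 × 136.1 = 58.39 kmol = 1ξ₁ + 1ξ₂.
Selectivity: 1ξ₁ / (1ξ₂) = 1.38 → ξ₁ = 1.38 ξ₂.
Substitute: (1·1.38 + 1) ξ₂ = 58.39 → ξ₂ = 24.53 kmol, ξ₁ = 33.85 kmol.
Outlet amounts (n = n₀ + Σ ν·ξ):
  B: 136.1 − 1(33.85) − 1(24.53) = 77.71
  A: 0 + 1(33.85) = 33.85
  D: 0 + 1(24.53) = 24.53
  G: 0 + 2(24.53) = 49.06
Total out = 185.2 kmol; y_A = 33.85 / 185.2 = 0.1828.

0.183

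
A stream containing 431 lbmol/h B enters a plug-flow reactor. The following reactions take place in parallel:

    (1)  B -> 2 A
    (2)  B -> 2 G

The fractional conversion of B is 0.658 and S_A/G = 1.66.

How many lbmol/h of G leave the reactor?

Conversion of B: B consumed = 0.658 × 431 = 283.6 lbmol/h = 1ξ₁ + 1ξ₂.
Selectivity: 2ξ₁ / (2ξ₂) = 1.66 → ξ₁ = 1.66 ξ₂.
Substitute: (1·1.66 + 1) ξ₂ = 283.6 → ξ₂ = 106.6 lbmol/h, ξ₁ = 177 lbmol/h.
Outlet amounts (n = n₀ + Σ ν·ξ):
  B: 431 − 1(177) − 1(106.6) = 147.4
  A: 0 + 2(177) = 354
  G: 0 + 2(106.6) = 213.2

213 lbmol/h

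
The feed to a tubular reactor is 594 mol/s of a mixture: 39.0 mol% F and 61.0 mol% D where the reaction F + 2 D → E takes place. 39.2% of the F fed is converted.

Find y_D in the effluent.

F reacted = 0.392 × 231.7 = 90.81 mol/s; ν_F = −1, so ξ = 90.81/1 = 90.81 mol/s.
Outlet amounts (n = n₀ + ν ξ):
  F: 231.7 − 1(90.81) = 140.8
  D: 362.3 − 2(90.81) = 180.7
  E: 0 + 1(90.81) = 90.81
Total out = 412.4 mol/s; y_D = 180.7 / 412.4 = 0.4382.

0.438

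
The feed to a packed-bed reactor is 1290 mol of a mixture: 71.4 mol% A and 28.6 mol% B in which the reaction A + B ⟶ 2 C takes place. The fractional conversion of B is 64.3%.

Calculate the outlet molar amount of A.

B reacted = 0.643 × 368.9 = 237.2 mol; ν_B = −1, so ξ = 237.2/1 = 237.2 mol.
Outlet amounts (n = n₀ + ν ξ):
  A: 921.1 − 1(237.2) = 683.8
  B: 368.9 − 1(237.2) = 131.7
  C: 0 + 2(237.2) = 474.5

684 mol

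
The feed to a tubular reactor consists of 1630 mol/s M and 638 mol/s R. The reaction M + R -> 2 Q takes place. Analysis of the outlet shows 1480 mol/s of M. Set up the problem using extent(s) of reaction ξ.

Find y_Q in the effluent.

For M: n = n₀ − 1ξ → 1480 = 1630 − 1ξ, giving ξ = 150 mol/s.
Outlet amounts (n = n₀ + ν ξ):
  M: 1630 − 1(150) = 1480
  R: 638 − 1(150) = 488
  Q: 0 + 2(150) = 300
Total out = 2268 mol/s; y_Q = 300 / 2268 = 0.1323.

0.132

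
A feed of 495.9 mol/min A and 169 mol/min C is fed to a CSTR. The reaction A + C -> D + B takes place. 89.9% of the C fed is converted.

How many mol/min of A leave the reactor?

C reacted = 0.899 × 169 = 151.9 mol/min; ν_C = −1, so ξ = 151.9/1 = 151.9 mol/min.
Outlet amounts (n = n₀ + ν ξ):
  A: 495.9 − 1(151.9) = 344
  C: 169 − 1(151.9) = 17.07
  D: 0 + 1(151.9) = 151.9
  B: 0 + 1(151.9) = 151.9

344 mol/min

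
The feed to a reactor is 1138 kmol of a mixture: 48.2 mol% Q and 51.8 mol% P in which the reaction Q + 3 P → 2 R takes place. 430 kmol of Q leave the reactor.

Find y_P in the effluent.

For Q: n = n₀ − 1ξ → 430 = 548.5 − 1ξ, giving ξ = 118.5 kmol.
Outlet amounts (n = n₀ + ν ξ):
  Q: 548.5 − 1(118.5) = 430
  P: 589.5 − 3(118.5) = 233.9
  R: 0 + 2(118.5) = 237
Total out = 901 kmol; y_P = 233.9 / 901 = 0.2596.

0.26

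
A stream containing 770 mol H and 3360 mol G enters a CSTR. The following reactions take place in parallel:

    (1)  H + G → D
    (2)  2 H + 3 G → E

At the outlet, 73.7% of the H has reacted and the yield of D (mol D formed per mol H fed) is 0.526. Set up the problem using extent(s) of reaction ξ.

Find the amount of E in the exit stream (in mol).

81.2 mol

Yield of D: 1ξ₁ / 770 = 0.526 → ξ₁ = 405 mol.
Conversion of H: 1ξ₁ + 2ξ₂ = 0.737 × 770 = 567.5 → ξ₂ = 81.23 mol.
Outlet amounts (n = n₀ + Σ ν·ξ):
  H: 770 − 1(405) − 2(81.23) = 202.5
  G: 3360 − 1(405) − 3(81.23) = 2711
  D: 0 + 1(405) = 405
  E: 0 + 1(81.23) = 81.23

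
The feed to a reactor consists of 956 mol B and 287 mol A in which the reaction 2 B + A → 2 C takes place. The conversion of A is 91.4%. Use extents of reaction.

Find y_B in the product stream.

A reacted = 0.914 × 287 = 262.3 mol; ν_A = −1, so ξ = 262.3/1 = 262.3 mol.
Outlet amounts (n = n₀ + ν ξ):
  B: 956 − 2(262.3) = 431.4
  A: 287 − 1(262.3) = 24.68
  C: 0 + 2(262.3) = 524.6
Total out = 980.7 mol; y_B = 431.4 / 980.7 = 0.4399.

0.44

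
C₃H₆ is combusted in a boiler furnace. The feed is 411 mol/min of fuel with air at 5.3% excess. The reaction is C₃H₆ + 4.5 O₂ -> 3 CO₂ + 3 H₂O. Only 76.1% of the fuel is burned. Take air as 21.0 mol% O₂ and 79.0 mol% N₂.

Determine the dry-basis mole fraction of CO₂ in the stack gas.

0.105

Stoichiometric O₂ = 4.5 × 411 = 1850 mol/min; O₂ fed = 1850 × 1.053 = 1948 mol/min.
N₂ fed = 1948 × 79/21 = 7326 mol/min.
Fuel reacted = 0.761 × 411 → ξ = 312.8 mol/min.
Outlet (n = n₀ + ν ξ):
  C₃H₆: 411 − 1(312.8) = 98.23
  O₂: 1948 − 4.5(312.8) = 540.1
  N₂: 7326 (inert)
  CO₂: 0 + 3(312.8) = 938.3
  H₂O: 0 + 3(312.8) = 938.3
Dry total = 8903 mol/min; y_CO₂ (dry) = 938.3 / 8903 = 0.1054.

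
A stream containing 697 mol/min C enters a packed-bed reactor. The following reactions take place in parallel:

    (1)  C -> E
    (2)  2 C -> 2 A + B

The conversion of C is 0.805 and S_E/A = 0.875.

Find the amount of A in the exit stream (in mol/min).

Conversion of C: C consumed = 0.805 × 697 = 561.1 mol/min = 1ξ₁ + 2ξ₂.
Selectivity: 1ξ₁ / (2ξ₂) = 0.875 → ξ₁ = 1.75 ξ₂.
Substitute: (1·1.75 + 2) ξ₂ = 561.1 → ξ₂ = 149.6 mol/min, ξ₁ = 261.8 mol/min.
Outlet amounts (n = n₀ + Σ ν·ξ):
  C: 697 − 1(261.8) − 2(149.6) = 135.9
  E: 0 + 1(261.8) = 261.8
  A: 0 + 2(149.6) = 299.2
  B: 0 + 1(149.6) = 149.6

299 mol/min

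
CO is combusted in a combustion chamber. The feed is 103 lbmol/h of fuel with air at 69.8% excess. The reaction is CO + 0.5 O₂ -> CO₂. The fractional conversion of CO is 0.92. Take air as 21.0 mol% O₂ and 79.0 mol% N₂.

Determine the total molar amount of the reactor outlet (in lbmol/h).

472 lbmol/h

Stoichiometric O₂ = 0.5 × 103 = 51.5 lbmol/h; O₂ fed = 51.5 × 1.698 = 87.45 lbmol/h.
N₂ fed = 87.45 × 79/21 = 329 lbmol/h.
Fuel reacted = 0.92 × 103 → ξ = 94.76 lbmol/h.
Outlet (n = n₀ + ν ξ):
  CO: 103 − 1(94.76) = 8.24
  O₂: 87.45 − 0.5(94.76) = 40.07
  N₂: 329 (inert)
  CO₂: 0 + 1(94.76) = 94.76
Total out = 8.24 + 40.07 + 329 + 94.76 = 472 lbmol/h.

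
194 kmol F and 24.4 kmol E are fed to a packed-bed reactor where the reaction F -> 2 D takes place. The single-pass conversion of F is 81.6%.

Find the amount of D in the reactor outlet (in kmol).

F reacted = 0.816 × 194 = 158.3 kmol; ν_F = −1, so ξ = 158.3/1 = 158.3 kmol.
Outlet amounts (n = n₀ + ν ξ):
  F: 194 − 1(158.3) = 35.7
  D: 0 + 2(158.3) = 316.6
  E: 24.4 (inert)

317 kmol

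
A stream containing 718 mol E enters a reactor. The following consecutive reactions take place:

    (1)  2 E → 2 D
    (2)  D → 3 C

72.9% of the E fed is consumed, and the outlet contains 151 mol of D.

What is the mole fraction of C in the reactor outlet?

0.764

Conversion of E: E consumed = 2ξ₁ = 0.729 × 718 → ξ₁ = 261.7 mol.
D balance: n_D = 0 + 2ξ₁ − 1ξ₂ = 151 → ξ₂ = (2·261.7 − 151)/1 = 372.4 mol.
Outlet amounts (n = n₀ + Σ ν·ξ):
  E: 718 − 2(261.7) = 194.6
  D: 0 + 2(261.7) − 1(372.4) = 151
  C: 0 + 3(372.4) = 1117
Total out = 1463 mol; y_C = 1117 / 1463 = 0.7638.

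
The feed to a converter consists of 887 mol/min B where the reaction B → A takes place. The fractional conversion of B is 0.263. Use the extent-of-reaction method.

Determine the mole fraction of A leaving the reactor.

0.263

B reacted = 0.263 × 887 = 233.3 mol/min; ν_B = −1, so ξ = 233.3/1 = 233.3 mol/min.
Outlet amounts (n = n₀ + ν ξ):
  B: 887 − 1(233.3) = 653.7
  A: 0 + 1(233.3) = 233.3
Total out = 887 mol/min; y_A = 233.3 / 887 = 0.263.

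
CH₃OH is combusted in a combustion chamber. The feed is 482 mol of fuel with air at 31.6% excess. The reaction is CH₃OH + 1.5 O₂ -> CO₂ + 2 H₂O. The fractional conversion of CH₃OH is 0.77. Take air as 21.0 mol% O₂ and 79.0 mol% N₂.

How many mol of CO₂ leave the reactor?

Stoichiometric O₂ = 1.5 × 482 = 723 mol; O₂ fed = 723 × 1.316 = 951.5 mol.
N₂ fed = 951.5 × 79/21 = 3579 mol.
Fuel reacted = 0.77 × 482 → ξ = 371.1 mol.
Outlet (n = n₀ + ν ξ):
  CH₃OH: 482 − 1(371.1) = 110.9
  O₂: 951.5 − 1.5(371.1) = 394.8
  N₂: 3579 (inert)
  CO₂: 0 + 1(371.1) = 371.1
  H₂O: 0 + 2(371.1) = 742.3

371 mol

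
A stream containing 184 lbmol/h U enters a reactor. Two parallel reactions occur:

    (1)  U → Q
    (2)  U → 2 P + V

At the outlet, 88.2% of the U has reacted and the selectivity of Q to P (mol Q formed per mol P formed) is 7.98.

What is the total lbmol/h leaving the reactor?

Conversion of U: U consumed = 0.882 × 184 = 162.3 lbmol/h = 1ξ₁ + 1ξ₂.
Selectivity: 1ξ₁ / (2ξ₂) = 7.98 → ξ₁ = 15.96 ξ₂.
Substitute: (1·15.96 + 1) ξ₂ = 162.3 → ξ₂ = 9.569 lbmol/h, ξ₁ = 152.7 lbmol/h.
Outlet amounts (n = n₀ + Σ ν·ξ):
  U: 184 − 1(152.7) − 1(9.569) = 21.71
  Q: 0 + 1(152.7) = 152.7
  P: 0 + 2(9.569) = 19.14
  V: 0 + 1(9.569) = 9.569
Total out = 21.71 + 152.7 + 19.14 + 9.569 = 203.1 lbmol/h.

203 lbmol/h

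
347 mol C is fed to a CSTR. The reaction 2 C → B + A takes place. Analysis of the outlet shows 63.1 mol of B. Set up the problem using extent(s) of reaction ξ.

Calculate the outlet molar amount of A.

For B: n = n₀ + 1ξ → 63.1 = 0 + 1ξ, giving ξ = 63.1 mol.
Outlet amounts (n = n₀ + ν ξ):
  C: 347 − 2(63.1) = 220.8
  B: 0 + 1(63.1) = 63.1
  A: 0 + 1(63.1) = 63.1

63.1 mol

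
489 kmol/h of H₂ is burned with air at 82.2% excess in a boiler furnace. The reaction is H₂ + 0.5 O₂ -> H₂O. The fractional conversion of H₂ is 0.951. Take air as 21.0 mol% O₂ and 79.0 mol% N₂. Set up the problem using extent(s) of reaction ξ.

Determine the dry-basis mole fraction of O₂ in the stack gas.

0.111

Stoichiometric O₂ = 0.5 × 489 = 244.5 kmol/h; O₂ fed = 244.5 × 1.822 = 445.5 kmol/h.
N₂ fed = 445.5 × 79/21 = 1676 kmol/h.
Fuel reacted = 0.951 × 489 → ξ = 465 kmol/h.
Outlet (n = n₀ + ν ξ):
  H₂: 489 − 1(465) = 23.96
  O₂: 445.5 − 0.5(465) = 213
  N₂: 1676 (inert)
  H₂O: 0 + 1(465) = 465
Dry total = 1913 kmol/h; y_O₂ (dry) = 213 / 1913 = 0.1113.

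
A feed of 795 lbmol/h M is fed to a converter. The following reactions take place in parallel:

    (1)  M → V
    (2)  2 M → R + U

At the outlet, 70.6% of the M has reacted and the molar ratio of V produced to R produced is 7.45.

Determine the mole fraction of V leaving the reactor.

Conversion of M: M consumed = 0.706 × 795 = 561.3 lbmol/h = 1ξ₁ + 2ξ₂.
Selectivity: 1ξ₁ / (1ξ₂) = 7.45 → ξ₁ = 7.45 ξ₂.
Substitute: (1·7.45 + 2) ξ₂ = 561.3 → ξ₂ = 59.39 lbmol/h, ξ₁ = 442.5 lbmol/h.
Outlet amounts (n = n₀ + Σ ν·ξ):
  M: 795 − 1(442.5) − 2(59.39) = 233.7
  V: 0 + 1(442.5) = 442.5
  R: 0 + 1(59.39) = 59.39
  U: 0 + 1(59.39) = 59.39
Total out = 795 lbmol/h; y_V = 442.5 / 795 = 0.5566.

0.557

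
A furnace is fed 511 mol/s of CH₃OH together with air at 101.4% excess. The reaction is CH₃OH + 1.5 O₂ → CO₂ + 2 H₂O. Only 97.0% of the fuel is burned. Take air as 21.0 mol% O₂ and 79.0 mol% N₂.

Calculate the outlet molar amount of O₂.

800 mol/s

Stoichiometric O₂ = 1.5 × 511 = 766.5 mol/s; O₂ fed = 766.5 × 2.014 = 1544 mol/s.
N₂ fed = 1544 × 79/21 = 5807 mol/s.
Fuel reacted = 0.97 × 511 → ξ = 495.7 mol/s.
Outlet (n = n₀ + ν ξ):
  CH₃OH: 511 − 1(495.7) = 15.33
  O₂: 1544 − 1.5(495.7) = 800.2
  N₂: 5807 (inert)
  CO₂: 0 + 1(495.7) = 495.7
  H₂O: 0 + 2(495.7) = 991.3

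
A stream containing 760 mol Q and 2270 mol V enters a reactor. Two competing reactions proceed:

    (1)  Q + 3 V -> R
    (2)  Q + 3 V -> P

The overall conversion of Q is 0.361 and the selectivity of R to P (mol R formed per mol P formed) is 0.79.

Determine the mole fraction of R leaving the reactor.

Conversion of Q: Q consumed = 0.361 × 760 = 274.4 mol = 1ξ₁ + 1ξ₂.
Selectivity: 1ξ₁ / (1ξ₂) = 0.79 → ξ₁ = 0.79 ξ₂.
Substitute: (1·0.79 + 1) ξ₂ = 274.4 → ξ₂ = 153.3 mol, ξ₁ = 121.1 mol.
Outlet amounts (n = n₀ + Σ ν·ξ):
  Q: 760 − 1(121.1) − 1(153.3) = 485.6
  V: 2270 − 3(121.1) − 3(153.3) = 1447
  R: 0 + 1(121.1) = 121.1
  P: 0 + 1(153.3) = 153.3
Total out = 2207 mol; y_R = 121.1 / 2207 = 0.05487.

0.0549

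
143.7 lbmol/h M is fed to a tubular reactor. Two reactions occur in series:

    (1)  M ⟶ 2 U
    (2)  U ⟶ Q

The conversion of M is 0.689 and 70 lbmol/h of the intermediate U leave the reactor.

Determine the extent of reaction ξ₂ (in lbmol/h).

ξ₂ = 128 lbmol/h

Conversion of M: M consumed = 1ξ₁ = 0.689 × 143.7 → ξ₁ = 99.01 lbmol/h.
U balance: n_U = 0 + 2ξ₁ − 1ξ₂ = 70 → ξ₂ = (2·99.01 − 70)/1 = 128 lbmol/h.
Outlet amounts (n = n₀ + Σ ν·ξ):
  M: 143.7 − 1(99.01) = 44.69
  U: 0 + 2(99.01) − 1(128) = 70
  Q: 0 + 1(128) = 128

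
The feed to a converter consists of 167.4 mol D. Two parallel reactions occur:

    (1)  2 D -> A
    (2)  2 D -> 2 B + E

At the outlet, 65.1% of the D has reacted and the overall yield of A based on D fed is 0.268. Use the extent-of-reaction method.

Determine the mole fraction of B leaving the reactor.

Yield of A: 1ξ₁ / 167.4 = 0.268 → ξ₁ = 44.86 mol.
Conversion of D: 2ξ₁ + 2ξ₂ = 0.651 × 167.4 = 109 → ξ₂ = 9.625 mol.
Outlet amounts (n = n₀ + Σ ν·ξ):
  D: 167.4 − 2(44.86) − 2(9.625) = 58.42
  A: 0 + 1(44.86) = 44.86
  B: 0 + 2(9.625) = 19.25
  E: 0 + 1(9.625) = 9.625
Total out = 132.2 mol; y_B = 19.25 / 132.2 = 0.1457.

0.146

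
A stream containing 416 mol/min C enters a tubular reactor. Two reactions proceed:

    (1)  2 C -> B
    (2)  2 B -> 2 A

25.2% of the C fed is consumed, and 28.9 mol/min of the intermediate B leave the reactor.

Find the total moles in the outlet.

Conversion of C: C consumed = 2ξ₁ = 0.252 × 416 → ξ₁ = 52.42 mol/min.
B balance: n_B = 0 + 1ξ₁ − 2ξ₂ = 28.9 → ξ₂ = (1·52.42 − 28.9)/2 = 11.76 mol/min.
Outlet amounts (n = n₀ + Σ ν·ξ):
  C: 416 − 2(52.42) = 311.2
  B: 0 + 1(52.42) − 2(11.76) = 28.9
  A: 0 + 2(11.76) = 23.52
Total out = 311.2 + 28.9 + 23.52 = 363.6 mol/min.

364 mol/min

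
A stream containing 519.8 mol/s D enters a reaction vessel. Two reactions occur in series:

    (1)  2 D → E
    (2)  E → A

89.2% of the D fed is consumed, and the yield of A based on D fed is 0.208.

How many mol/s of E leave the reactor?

124 mol/s

Conversion of D: D consumed = 2ξ₁ = 0.892 × 519.8 → ξ₁ = 231.8 mol/s.
Yield of A: 1ξ₂ / 519.8 = 0.208 → ξ₂ = 108.1 mol/s.
Outlet amounts (n = n₀ + Σ ν·ξ):
  D: 519.8 − 2(231.8) = 56.14
  E: 0 + 1(231.8) − 1(108.1) = 123.7
  A: 0 + 1(108.1) = 108.1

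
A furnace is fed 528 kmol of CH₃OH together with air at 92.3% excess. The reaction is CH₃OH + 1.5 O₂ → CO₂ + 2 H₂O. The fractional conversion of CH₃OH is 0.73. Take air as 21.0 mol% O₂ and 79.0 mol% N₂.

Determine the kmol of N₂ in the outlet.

Stoichiometric O₂ = 1.5 × 528 = 792 kmol; O₂ fed = 792 × 1.923 = 1523 kmol.
N₂ fed = 1523 × 79/21 = 5729 kmol.
Fuel reacted = 0.73 × 528 → ξ = 385.4 kmol.
Outlet (n = n₀ + ν ξ):
  CH₃OH: 528 − 1(385.4) = 142.6
  O₂: 1523 − 1.5(385.4) = 944.9
  N₂: 5729 (inert)
  CO₂: 0 + 1(385.4) = 385.4
  H₂O: 0 + 2(385.4) = 770.9

5730 kmol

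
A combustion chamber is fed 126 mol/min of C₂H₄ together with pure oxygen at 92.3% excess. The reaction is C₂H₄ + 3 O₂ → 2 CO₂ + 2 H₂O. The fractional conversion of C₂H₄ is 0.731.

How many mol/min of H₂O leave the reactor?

184 mol/min

Stoichiometric O₂ = 3 × 126 = 378 mol/min; O₂ fed = 378 × 1.923 = 726.9 mol/min.
Fuel reacted = 0.731 × 126 → ξ = 92.11 mol/min.
Outlet (n = n₀ + ν ξ):
  C₂H₄: 126 − 1(92.11) = 33.89
  O₂: 726.9 − 3(92.11) = 450.6
  CO₂: 0 + 2(92.11) = 184.2
  H₂O: 0 + 2(92.11) = 184.2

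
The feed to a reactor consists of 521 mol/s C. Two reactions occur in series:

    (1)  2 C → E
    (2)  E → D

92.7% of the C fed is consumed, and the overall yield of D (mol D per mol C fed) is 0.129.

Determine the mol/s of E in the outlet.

Conversion of C: C consumed = 2ξ₁ = 0.927 × 521 → ξ₁ = 241.5 mol/s.
Yield of D: 1ξ₂ / 521 = 0.129 → ξ₂ = 67.21 mol/s.
Outlet amounts (n = n₀ + Σ ν·ξ):
  C: 521 − 2(241.5) = 38.03
  E: 0 + 1(241.5) − 1(67.21) = 174.3
  D: 0 + 1(67.21) = 67.21

174 mol/s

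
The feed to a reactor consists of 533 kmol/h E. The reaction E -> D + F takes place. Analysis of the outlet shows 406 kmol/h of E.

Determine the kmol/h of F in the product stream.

127 kmol/h

For E: n = n₀ − 1ξ → 406 = 533 − 1ξ, giving ξ = 127 kmol/h.
Outlet amounts (n = n₀ + ν ξ):
  E: 533 − 1(127) = 406
  D: 0 + 1(127) = 127
  F: 0 + 1(127) = 127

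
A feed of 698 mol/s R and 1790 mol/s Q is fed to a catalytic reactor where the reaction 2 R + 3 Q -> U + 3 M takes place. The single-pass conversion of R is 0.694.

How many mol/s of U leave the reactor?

R reacted = 0.694 × 698 = 484.4 mol/s; ν_R = −2, so ξ = 484.4/2 = 242.2 mol/s.
Outlet amounts (n = n₀ + ν ξ):
  R: 698 − 2(242.2) = 213.6
  Q: 1790 − 3(242.2) = 1063
  U: 0 + 1(242.2) = 242.2
  M: 0 + 3(242.2) = 726.6

242 mol/s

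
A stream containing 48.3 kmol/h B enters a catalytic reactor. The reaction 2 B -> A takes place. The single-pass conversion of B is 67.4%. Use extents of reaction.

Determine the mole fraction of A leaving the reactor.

0.508

B reacted = 0.674 × 48.3 = 32.55 kmol/h; ν_B = −2, so ξ = 32.55/2 = 16.28 kmol/h.
Outlet amounts (n = n₀ + ν ξ):
  B: 48.3 − 2(16.28) = 15.75
  A: 0 + 1(16.28) = 16.28
Total out = 32.02 kmol/h; y_A = 16.28 / 32.02 = 0.5083.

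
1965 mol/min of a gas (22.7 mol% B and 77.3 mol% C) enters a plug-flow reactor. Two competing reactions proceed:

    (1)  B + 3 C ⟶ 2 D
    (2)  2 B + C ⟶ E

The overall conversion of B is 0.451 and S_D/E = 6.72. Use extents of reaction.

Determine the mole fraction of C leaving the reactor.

Conversion of B: B consumed = 0.451 × 446.1 = 201.2 mol/min = 1ξ₁ + 2ξ₂.
Selectivity: 2ξ₁ / (1ξ₂) = 6.72 → ξ₁ = 3.36 ξ₂.
Substitute: (1·3.36 + 2) ξ₂ = 201.2 → ξ₂ = 37.53 mol/min, ξ₁ = 126.1 mol/min.
Outlet amounts (n = n₀ + Σ ν·ξ):
  B: 446.1 − 1(126.1) − 2(37.53) = 244.9
  C: 1519 − 3(126.1) − 1(37.53) = 1103
  D: 0 + 2(126.1) = 252.2
  E: 0 + 1(37.53) = 37.53
Total out = 1638 mol/min; y_C = 1103 / 1638 = 0.6736.

0.674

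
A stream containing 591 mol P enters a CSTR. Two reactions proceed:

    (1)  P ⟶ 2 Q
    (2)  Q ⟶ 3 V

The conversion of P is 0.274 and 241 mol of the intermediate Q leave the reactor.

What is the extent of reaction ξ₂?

Conversion of P: P consumed = 1ξ₁ = 0.274 × 591 → ξ₁ = 161.9 mol.
Q balance: n_Q = 0 + 2ξ₁ − 1ξ₂ = 241 → ξ₂ = (2·161.9 − 241)/1 = 82.87 mol.
Outlet amounts (n = n₀ + Σ ν·ξ):
  P: 591 − 1(161.9) = 429.1
  Q: 0 + 2(161.9) − 1(82.87) = 241
  V: 0 + 3(82.87) = 248.6

ξ₂ = 82.9 mol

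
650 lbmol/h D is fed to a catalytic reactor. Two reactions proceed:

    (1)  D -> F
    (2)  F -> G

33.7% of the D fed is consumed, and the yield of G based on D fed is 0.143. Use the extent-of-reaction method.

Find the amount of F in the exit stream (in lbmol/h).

126 lbmol/h

Conversion of D: D consumed = 1ξ₁ = 0.337 × 650 → ξ₁ = 219.1 lbmol/h.
Yield of G: 1ξ₂ / 650 = 0.143 → ξ₂ = 92.95 lbmol/h.
Outlet amounts (n = n₀ + Σ ν·ξ):
  D: 650 − 1(219.1) = 430.9
  F: 0 + 1(219.1) − 1(92.95) = 126.1
  G: 0 + 1(92.95) = 92.95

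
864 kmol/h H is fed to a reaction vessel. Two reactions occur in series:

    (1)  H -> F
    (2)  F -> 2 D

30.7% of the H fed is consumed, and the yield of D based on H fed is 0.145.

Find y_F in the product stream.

0.219

Conversion of H: H consumed = 1ξ₁ = 0.307 × 864 → ξ₁ = 265.2 kmol/h.
Yield of D: 2ξ₂ / 864 = 0.145 → ξ₂ = 62.64 kmol/h.
Outlet amounts (n = n₀ + Σ ν·ξ):
  H: 864 − 1(265.2) = 598.8
  F: 0 + 1(265.2) − 1(62.64) = 202.6
  D: 0 + 2(62.64) = 125.3
Total out = 926.6 kmol/h; y_F = 202.6 / 926.6 = 0.2186.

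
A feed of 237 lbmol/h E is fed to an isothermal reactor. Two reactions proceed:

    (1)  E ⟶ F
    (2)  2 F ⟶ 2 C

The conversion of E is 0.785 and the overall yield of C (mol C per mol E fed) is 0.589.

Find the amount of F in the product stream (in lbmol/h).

46.5 lbmol/h

Conversion of E: E consumed = 1ξ₁ = 0.785 × 237 → ξ₁ = 186 lbmol/h.
Yield of C: 2ξ₂ / 237 = 0.589 → ξ₂ = 69.8 lbmol/h.
Outlet amounts (n = n₀ + Σ ν·ξ):
  E: 237 − 1(186) = 50.95
  F: 0 + 1(186) − 2(69.8) = 46.45
  C: 0 + 2(69.8) = 139.6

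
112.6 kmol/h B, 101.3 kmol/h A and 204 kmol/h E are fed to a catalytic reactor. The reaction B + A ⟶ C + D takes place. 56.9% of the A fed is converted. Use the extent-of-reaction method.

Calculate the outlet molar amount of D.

A reacted = 0.569 × 101.3 = 57.64 kmol/h; ν_A = −1, so ξ = 57.64/1 = 57.64 kmol/h.
Outlet amounts (n = n₀ + ν ξ):
  B: 112.6 − 1(57.64) = 54.96
  A: 101.3 − 1(57.64) = 43.66
  C: 0 + 1(57.64) = 57.64
  D: 0 + 1(57.64) = 57.64
  E: 204 (inert)

57.6 kmol/h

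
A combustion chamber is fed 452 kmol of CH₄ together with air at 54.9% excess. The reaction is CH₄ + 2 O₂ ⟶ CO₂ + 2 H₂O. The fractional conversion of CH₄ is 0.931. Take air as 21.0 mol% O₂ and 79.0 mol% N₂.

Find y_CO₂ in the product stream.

0.0591

Stoichiometric O₂ = 2 × 452 = 904 kmol; O₂ fed = 904 × 1.549 = 1400 kmol.
N₂ fed = 1400 × 79/21 = 5268 kmol.
Fuel reacted = 0.931 × 452 → ξ = 420.8 kmol.
Outlet (n = n₀ + ν ξ):
  CH₄: 452 − 1(420.8) = 31.19
  O₂: 1400 − 2(420.8) = 558.7
  N₂: 5268 (inert)
  CO₂: 0 + 1(420.8) = 420.8
  H₂O: 0 + 2(420.8) = 841.6
Total out = 7120 kmol; y_CO₂ = 420.8 / 7120 = 0.0591.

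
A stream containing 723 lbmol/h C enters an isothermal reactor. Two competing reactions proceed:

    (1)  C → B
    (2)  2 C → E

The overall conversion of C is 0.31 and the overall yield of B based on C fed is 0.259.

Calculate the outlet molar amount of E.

18.4 lbmol/h

Yield of B: 1ξ₁ / 723 = 0.259 → ξ₁ = 187.3 lbmol/h.
Conversion of C: 1ξ₁ + 2ξ₂ = 0.31 × 723 = 224.1 → ξ₂ = 18.44 lbmol/h.
Outlet amounts (n = n₀ + Σ ν·ξ):
  C: 723 − 1(187.3) − 2(18.44) = 498.9
  B: 0 + 1(187.3) = 187.3
  E: 0 + 1(18.44) = 18.44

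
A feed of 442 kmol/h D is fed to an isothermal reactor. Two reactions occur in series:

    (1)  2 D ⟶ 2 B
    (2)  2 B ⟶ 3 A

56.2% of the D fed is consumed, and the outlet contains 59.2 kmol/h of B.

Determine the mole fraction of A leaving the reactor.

0.529

Conversion of D: D consumed = 2ξ₁ = 0.562 × 442 → ξ₁ = 124.2 kmol/h.
B balance: n_B = 0 + 2ξ₁ − 2ξ₂ = 59.2 → ξ₂ = (2·124.2 − 59.2)/2 = 94.6 kmol/h.
Outlet amounts (n = n₀ + Σ ν·ξ):
  D: 442 − 2(124.2) = 193.6
  B: 0 + 2(124.2) − 2(94.6) = 59.2
  A: 0 + 3(94.6) = 283.8
Total out = 536.6 kmol/h; y_A = 283.8 / 536.6 = 0.5289.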